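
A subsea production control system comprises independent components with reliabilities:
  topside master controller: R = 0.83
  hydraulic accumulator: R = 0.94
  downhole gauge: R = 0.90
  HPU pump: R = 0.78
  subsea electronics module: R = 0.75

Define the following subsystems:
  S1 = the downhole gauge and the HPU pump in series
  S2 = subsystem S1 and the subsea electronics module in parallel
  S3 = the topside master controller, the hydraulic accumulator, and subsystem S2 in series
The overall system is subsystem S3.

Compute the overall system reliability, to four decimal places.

Series (downhole gauge and HPU pump): 0.900000 × 0.780000 = 0.702000
Parallel ([0.702000] and subsea electronics module): 1 − (1 − 0.702000)(1 − 0.750000) = 0.925500
Series (topside master controller, hydraulic accumulator, and [0.925500]): 0.830000 × 0.940000 × 0.925500 = 0.7221

0.7221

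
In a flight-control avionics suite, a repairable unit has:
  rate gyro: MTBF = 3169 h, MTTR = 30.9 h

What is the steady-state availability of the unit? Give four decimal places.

0.9903

A(rate gyro) = MTBF/(MTBF+MTTR) = 3169/(3169+30.9) = 0.9903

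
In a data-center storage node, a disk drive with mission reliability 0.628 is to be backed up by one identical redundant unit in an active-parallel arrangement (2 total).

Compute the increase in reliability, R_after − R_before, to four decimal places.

0.2336

R_before = 0.628
R_after = 1 − (1 − 0.628)^2 = 0.8616
ΔR = 0.8616 − 0.628 = 0.2336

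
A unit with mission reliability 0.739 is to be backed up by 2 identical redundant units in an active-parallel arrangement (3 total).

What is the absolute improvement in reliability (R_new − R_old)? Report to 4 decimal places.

0.2432

R_before = 0.739
R_after = 1 − (1 − 0.739)^3 = 0.9822
ΔR = 0.9822 − 0.739 = 0.2432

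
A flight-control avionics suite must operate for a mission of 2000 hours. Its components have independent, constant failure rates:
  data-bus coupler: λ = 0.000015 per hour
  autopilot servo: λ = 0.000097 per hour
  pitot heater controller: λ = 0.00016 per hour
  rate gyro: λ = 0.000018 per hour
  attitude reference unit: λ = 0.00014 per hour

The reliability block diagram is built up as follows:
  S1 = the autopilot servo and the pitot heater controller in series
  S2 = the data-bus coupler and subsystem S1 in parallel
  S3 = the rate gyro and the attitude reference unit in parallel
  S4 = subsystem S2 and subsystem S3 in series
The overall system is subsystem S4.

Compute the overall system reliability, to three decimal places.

R(data-bus coupler) = exp(−0.000015 × 2000) = 0.97045
R(autopilot servo) = exp(−0.000097 × 2000) = 0.82366
R(pitot heater controller) = exp(−0.00016 × 2000) = 0.72615
R(rate gyro) = exp(−0.000018 × 2000) = 0.96464
R(attitude reference unit) = exp(−0.00014 × 2000) = 0.75578
Series (autopilot servo and pitot heater controller): 0.82366 × 0.72615 = 0.59810
Parallel (data-bus coupler and [0.59810]): 1 − (1 − 0.97045)(1 − 0.59810) = 0.98812
Parallel (rate gyro and attitude reference unit): 1 − (1 − 0.96464)(1 − 0.75578) = 0.99136
Series ([0.98812] and [0.99136]): 0.98812 × 0.99136 = 0.980

0.980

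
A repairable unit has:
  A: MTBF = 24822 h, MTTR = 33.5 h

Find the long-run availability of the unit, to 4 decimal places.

0.9987

A(A) = MTBF/(MTBF+MTTR) = 24822/(24822+33.5) = 0.9987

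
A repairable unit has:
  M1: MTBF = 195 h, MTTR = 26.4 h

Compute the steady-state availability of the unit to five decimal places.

A(M1) = MTBF/(MTBF+MTTR) = 195/(195+26.4) = 0.88076

0.88076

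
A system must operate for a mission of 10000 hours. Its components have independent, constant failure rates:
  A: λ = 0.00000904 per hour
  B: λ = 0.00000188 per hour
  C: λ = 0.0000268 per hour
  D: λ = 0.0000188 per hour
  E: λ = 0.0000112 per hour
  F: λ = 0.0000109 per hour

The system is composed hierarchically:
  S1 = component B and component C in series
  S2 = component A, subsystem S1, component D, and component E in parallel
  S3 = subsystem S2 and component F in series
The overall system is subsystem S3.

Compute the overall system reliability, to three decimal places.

R(A) = exp(−0.00000904 × 10000) = 0.91357
R(B) = exp(−0.00000188 × 10000) = 0.98138
R(C) = exp(−0.0000268 × 10000) = 0.76491
R(D) = exp(−0.0000188 × 10000) = 0.82861
R(E) = exp(−0.0000112 × 10000) = 0.89404
R(F) = exp(−0.0000109 × 10000) = 0.89673
Series (B and C): 0.98138 × 0.76491 = 0.75067
Parallel (A, [0.75067], D, and E): 1 − (1 − 0.91357)(1 − 0.75067)(1 − 0.82861)(1 − 0.89404) = 0.99961
Series ([0.99961] and F): 0.99961 × 0.89673 = 0.896

0.896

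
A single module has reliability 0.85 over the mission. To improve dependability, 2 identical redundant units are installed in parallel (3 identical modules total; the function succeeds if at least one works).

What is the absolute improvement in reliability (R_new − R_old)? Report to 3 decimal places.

R_before = 0.85
R_after = 1 − (1 − 0.85)^3 = 0.997
ΔR = 0.997 − 0.85 = 0.147

0.147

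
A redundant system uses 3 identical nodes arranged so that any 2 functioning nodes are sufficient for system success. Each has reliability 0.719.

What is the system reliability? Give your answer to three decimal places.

0.807

R = Σ_{i=2}^{3} C(3,i) p^i (1−p)^{3−i} with p = 0.719
C(3,2)·0.719^2·0.281^1 = 0.43580
C(3,3)·0.719^3·0.281^0 = 0.37169
Sum = 0.807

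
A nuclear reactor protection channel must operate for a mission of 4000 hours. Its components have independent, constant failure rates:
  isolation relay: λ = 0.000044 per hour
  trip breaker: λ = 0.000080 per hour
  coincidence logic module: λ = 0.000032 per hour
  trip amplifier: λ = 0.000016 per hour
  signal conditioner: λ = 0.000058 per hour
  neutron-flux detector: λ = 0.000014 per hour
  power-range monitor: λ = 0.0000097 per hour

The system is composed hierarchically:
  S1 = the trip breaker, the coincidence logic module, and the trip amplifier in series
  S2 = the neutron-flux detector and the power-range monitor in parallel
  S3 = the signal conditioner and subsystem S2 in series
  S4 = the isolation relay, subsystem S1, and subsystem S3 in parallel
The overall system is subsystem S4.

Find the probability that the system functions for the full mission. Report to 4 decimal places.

0.9865

R(isolation relay) = exp(−0.000044 × 4000) = 0.838618
R(trip breaker) = exp(−0.000080 × 4000) = 0.726149
R(coincidence logic module) = exp(−0.000032 × 4000) = 0.879853
R(trip amplifier) = exp(−0.000016 × 4000) = 0.938005
R(signal conditioner) = exp(−0.000058 × 4000) = 0.792946
R(neutron-flux detector) = exp(−0.000014 × 4000) = 0.945539
R(power-range monitor) = exp(−0.0000097 × 4000) = 0.961943
Series (trip breaker, coincidence logic module, and trip amplifier): 0.726149 × 0.879853 × 0.938005 = 0.599295
Parallel (neutron-flux detector and power-range monitor): 1 − (1 − 0.945539)(1 − 0.961943) = 0.997927
Series (signal conditioner and [0.997927]): 0.792946 × 0.997927 = 0.791302
Parallel (isolation relay, [0.599295], and [0.791302]): 1 − (1 − 0.838618)(1 − 0.599295)(1 − 0.791302) = 0.9865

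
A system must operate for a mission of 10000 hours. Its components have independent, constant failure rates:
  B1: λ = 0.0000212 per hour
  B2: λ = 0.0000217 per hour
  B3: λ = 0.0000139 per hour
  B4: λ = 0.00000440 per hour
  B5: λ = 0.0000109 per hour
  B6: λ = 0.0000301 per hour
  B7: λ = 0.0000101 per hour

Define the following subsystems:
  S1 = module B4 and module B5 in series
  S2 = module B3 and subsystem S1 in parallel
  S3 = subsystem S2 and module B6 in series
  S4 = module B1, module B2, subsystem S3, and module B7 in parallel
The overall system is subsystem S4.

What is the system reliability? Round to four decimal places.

R(B1) = exp(−0.0000212 × 10000) = 0.808965
R(B2) = exp(−0.0000217 × 10000) = 0.804930
R(B3) = exp(−0.0000139 × 10000) = 0.870228
R(B4) = exp(−0.00000440 × 10000) = 0.956954
R(B5) = exp(−0.0000109 × 10000) = 0.896730
R(B6) = exp(−0.0000301 × 10000) = 0.740078
R(B7) = exp(−0.0000101 × 10000) = 0.903933
Series (B4 and B5): 0.956954 × 0.896730 = 0.858129
Parallel (B3 and [0.858129]): 1 − (1 − 0.870228)(1 − 0.858129) = 0.981589
Series ([0.981589] and B6): 0.981589 × 0.740078 = 0.726452
Parallel (B1, B2, [0.726452], and B7): 1 − (1 − 0.808965)(1 − 0.804930)(1 − 0.726452)(1 − 0.903933) = 0.9990

0.9990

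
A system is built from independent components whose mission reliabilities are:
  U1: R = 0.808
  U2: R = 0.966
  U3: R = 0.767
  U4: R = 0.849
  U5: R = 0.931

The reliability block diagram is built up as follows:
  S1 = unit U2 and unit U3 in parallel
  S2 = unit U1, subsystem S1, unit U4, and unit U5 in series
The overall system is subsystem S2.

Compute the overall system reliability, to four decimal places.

0.6336

Parallel (U2 and U3): 1 − (1 − 0.966000)(1 − 0.767000) = 0.992078
Series (U1, [0.992078], U4, and U5): 0.808000 × 0.992078 × 0.849000 × 0.931000 = 0.6336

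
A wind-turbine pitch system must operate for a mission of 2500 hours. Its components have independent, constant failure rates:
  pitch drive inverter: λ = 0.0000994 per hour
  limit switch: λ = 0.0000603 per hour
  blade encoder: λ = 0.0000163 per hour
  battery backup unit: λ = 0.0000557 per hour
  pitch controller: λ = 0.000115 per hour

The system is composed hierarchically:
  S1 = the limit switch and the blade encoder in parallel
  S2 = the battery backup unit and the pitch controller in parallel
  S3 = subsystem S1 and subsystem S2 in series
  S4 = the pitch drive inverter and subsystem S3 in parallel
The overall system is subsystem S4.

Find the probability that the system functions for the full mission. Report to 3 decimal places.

0.992

R(pitch drive inverter) = exp(−0.0000994 × 2500) = 0.77997
R(limit switch) = exp(−0.0000603 × 2500) = 0.86006
R(blade encoder) = exp(−0.0000163 × 2500) = 0.96007
R(battery backup unit) = exp(−0.0000557 × 2500) = 0.87001
R(pitch controller) = exp(−0.000115 × 2500) = 0.75014
Parallel (limit switch and blade encoder): 1 − (1 − 0.86006)(1 − 0.96007) = 0.99441
Parallel (battery backup unit and pitch controller): 1 − (1 − 0.87001)(1 − 0.75014) = 0.96752
Series ([0.99441] and [0.96752]): 0.99441 × 0.96752 = 0.96211
Parallel (pitch drive inverter and [0.96211]): 1 − (1 − 0.77997)(1 − 0.96211) = 0.992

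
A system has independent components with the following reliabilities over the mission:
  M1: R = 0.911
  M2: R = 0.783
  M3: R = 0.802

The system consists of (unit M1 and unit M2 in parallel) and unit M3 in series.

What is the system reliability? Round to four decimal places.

Parallel (M1 and M2): 1 − (1 − 0.911000)(1 − 0.783000) = 0.980687
Series ([0.980687] and M3): 0.980687 × 0.802000 = 0.7865

0.7865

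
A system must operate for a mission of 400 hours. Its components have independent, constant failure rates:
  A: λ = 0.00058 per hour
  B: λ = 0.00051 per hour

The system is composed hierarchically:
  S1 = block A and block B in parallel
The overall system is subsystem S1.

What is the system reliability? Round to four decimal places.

R(A) = exp(−0.00058 × 400) = 0.792946
R(B) = exp(−0.00051 × 400) = 0.815462
Parallel (A and B): 1 − (1 − 0.792946)(1 − 0.815462) = 0.9618

0.9618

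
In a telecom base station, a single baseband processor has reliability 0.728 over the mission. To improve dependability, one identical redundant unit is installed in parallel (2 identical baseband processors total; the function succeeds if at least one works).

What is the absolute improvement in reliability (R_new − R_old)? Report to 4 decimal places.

R_before = 0.728
R_after = 1 − (1 − 0.728)^2 = 0.9260
ΔR = 0.9260 − 0.728 = 0.1980

0.1980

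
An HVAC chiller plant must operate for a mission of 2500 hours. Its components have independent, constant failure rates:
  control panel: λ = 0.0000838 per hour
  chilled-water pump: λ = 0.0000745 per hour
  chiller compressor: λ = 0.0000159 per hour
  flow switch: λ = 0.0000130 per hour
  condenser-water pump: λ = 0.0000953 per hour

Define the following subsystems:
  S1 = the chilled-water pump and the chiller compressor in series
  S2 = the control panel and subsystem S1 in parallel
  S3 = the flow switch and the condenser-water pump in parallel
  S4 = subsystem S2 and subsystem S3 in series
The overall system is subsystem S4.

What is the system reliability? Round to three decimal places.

R(control panel) = exp(−0.0000838 × 2500) = 0.81099
R(chilled-water pump) = exp(−0.0000745 × 2500) = 0.83007
R(chiller compressor) = exp(−0.0000159 × 2500) = 0.96103
R(flow switch) = exp(−0.0000130 × 2500) = 0.96802
R(condenser-water pump) = exp(−0.0000953 × 2500) = 0.78801
Series (chilled-water pump and chiller compressor): 0.83007 × 0.96103 = 0.79772
Parallel (control panel and [0.79772]): 1 − (1 − 0.81099)(1 − 0.79772) = 0.96177
Parallel (flow switch and condenser-water pump): 1 − (1 − 0.96802)(1 − 0.78801) = 0.99322
Series ([0.96177] and [0.99322]): 0.96177 × 0.99322 = 0.955

0.955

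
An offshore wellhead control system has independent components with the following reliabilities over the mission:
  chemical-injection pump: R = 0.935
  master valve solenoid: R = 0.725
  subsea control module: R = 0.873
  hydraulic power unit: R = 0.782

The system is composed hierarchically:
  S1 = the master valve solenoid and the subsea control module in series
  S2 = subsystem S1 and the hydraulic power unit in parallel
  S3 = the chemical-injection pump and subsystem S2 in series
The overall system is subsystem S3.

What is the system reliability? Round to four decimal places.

0.8602

Series (master valve solenoid and subsea control module): 0.725000 × 0.873000 = 0.632925
Parallel ([0.632925] and hydraulic power unit): 1 − (1 − 0.632925)(1 − 0.782000) = 0.919978
Series (chemical-injection pump and [0.919978]): 0.935000 × 0.919978 = 0.8602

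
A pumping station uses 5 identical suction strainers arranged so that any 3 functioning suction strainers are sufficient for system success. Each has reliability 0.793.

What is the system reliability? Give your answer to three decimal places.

0.937

R = Σ_{i=3}^{5} C(5,i) p^i (1−p)^{5−i} with p = 0.793
C(5,3)·0.793^3·0.207^2 = 0.21368
C(5,4)·0.793^4·0.207^1 = 0.40929
C(5,5)·0.793^5·0.207^0 = 0.31359
Sum = 0.937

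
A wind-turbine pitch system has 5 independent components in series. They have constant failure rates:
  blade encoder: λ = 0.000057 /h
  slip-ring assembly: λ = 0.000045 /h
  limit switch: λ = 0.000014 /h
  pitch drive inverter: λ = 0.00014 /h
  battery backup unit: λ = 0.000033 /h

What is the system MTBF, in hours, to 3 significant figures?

Series of exponential components: λ_sys = Σ λ_i
λ_sys = 0.000057 + 0.000045 + 0.000014 + 0.00014 + 0.000033 = 2.8900e-04 /h
MTBF = 1 / λ_sys = 3460 h

3460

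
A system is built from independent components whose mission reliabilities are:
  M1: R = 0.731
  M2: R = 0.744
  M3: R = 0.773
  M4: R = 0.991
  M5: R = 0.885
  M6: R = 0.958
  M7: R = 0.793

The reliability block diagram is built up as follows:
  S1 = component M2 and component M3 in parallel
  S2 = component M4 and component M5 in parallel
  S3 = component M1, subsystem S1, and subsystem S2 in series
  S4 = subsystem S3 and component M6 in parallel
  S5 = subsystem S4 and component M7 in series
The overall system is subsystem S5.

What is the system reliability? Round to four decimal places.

Parallel (M2 and M3): 1 − (1 − 0.744000)(1 − 0.773000) = 0.941888
Parallel (M4 and M5): 1 − (1 − 0.991000)(1 − 0.885000) = 0.998965
Series (M1, [0.941888], and [0.998965]): 0.731000 × 0.941888 × 0.998965 = 0.687808
Parallel ([0.687808] and M6): 1 − (1 − 0.687808)(1 − 0.958000) = 0.986888
Series ([0.986888] and M7): 0.986888 × 0.793000 = 0.7826

0.7826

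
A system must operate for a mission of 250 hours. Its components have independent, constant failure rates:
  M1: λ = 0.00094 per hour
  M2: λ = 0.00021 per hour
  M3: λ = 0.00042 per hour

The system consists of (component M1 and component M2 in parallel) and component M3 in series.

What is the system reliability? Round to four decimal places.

0.8907

R(M1) = exp(−0.00094 × 250) = 0.790571
R(M2) = exp(−0.00021 × 250) = 0.948854
R(M3) = exp(−0.00042 × 250) = 0.900325
Parallel (M1 and M2): 1 − (1 − 0.790571)(1 − 0.948854) = 0.989289
Series ([0.989289] and M3): 0.989289 × 0.900325 = 0.8907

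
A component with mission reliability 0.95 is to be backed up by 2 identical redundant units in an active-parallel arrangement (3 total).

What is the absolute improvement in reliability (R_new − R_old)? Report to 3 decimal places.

R_before = 0.95
R_after = 1 − (1 − 0.95)^3 = 1.000
ΔR = 1.000 − 0.95 = 0.050

0.050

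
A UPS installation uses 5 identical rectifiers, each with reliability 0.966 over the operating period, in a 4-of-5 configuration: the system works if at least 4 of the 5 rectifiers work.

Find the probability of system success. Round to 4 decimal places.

R = Σ_{i=4}^{5} C(5,i) p^i (1−p)^{5−i} with p = 0.966
C(5,4)·0.966^4·0.034^1 = 0.148033
C(5,5)·0.966^5·0.034^0 = 0.841174
Sum = 0.9892

0.9892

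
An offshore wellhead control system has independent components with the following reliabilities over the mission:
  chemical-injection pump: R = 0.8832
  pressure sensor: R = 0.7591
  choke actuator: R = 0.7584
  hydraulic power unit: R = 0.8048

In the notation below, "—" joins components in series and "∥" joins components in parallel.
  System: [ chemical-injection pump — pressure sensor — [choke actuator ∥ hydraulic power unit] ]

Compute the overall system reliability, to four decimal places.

0.6388

Parallel (choke actuator and hydraulic power unit): 1 − (1 − 0.758400)(1 − 0.804800) = 0.952840
Series (chemical-injection pump, pressure sensor, and [0.952840]): 0.883200 × 0.759100 × 0.952840 = 0.6388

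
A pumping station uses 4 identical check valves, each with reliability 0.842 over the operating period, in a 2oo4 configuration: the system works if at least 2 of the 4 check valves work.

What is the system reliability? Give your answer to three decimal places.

R = Σ_{i=2}^{4} C(4,i) p^i (1−p)^{4−i} with p = 0.842
C(4,2)·0.842^2·0.158^2 = 0.10619
C(4,3)·0.842^3·0.158^1 = 0.37727
C(4,4)·0.842^4·0.158^0 = 0.50263
Sum = 0.986

0.986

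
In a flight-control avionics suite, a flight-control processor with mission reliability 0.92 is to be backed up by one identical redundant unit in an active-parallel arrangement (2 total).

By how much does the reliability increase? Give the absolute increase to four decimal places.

0.0736

R_before = 0.92
R_after = 1 − (1 − 0.92)^2 = 0.9936
ΔR = 0.9936 − 0.92 = 0.0736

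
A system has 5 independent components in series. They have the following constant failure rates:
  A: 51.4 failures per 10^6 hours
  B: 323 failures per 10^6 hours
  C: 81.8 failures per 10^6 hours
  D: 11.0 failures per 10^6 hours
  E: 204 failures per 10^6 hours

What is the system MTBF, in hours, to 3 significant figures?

1490

Series of exponential components: λ_sys = Σ λ_i
λ_sys = 0.0000514 + 0.000323 + 0.0000818 + 0.0000110 + 0.000204 = 6.7120e-04 /h
MTBF = 1 / λ_sys = 1490 h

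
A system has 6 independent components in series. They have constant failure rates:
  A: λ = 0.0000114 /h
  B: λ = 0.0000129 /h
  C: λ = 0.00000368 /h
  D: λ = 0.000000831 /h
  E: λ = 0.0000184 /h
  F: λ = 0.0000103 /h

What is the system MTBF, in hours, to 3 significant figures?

Series of exponential components: λ_sys = Σ λ_i
λ_sys = 0.0000114 + 0.0000129 + 0.00000368 + 0.000000831 + 0.0000184 + 0.0000103 = 5.7511e-05 /h
MTBF = 1 / λ_sys = 17400 h

17400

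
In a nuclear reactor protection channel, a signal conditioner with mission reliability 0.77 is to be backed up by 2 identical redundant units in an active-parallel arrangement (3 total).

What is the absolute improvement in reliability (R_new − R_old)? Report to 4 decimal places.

R_before = 0.77
R_after = 1 − (1 − 0.77)^3 = 0.9878
ΔR = 0.9878 − 0.77 = 0.2178

0.2178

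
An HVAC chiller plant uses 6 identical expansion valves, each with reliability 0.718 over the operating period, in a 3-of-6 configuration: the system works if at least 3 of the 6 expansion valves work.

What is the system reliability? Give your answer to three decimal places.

0.943

R = Σ_{i=3}^{6} C(6,i) p^i (1−p)^{6−i} with p = 0.718
C(6,3)·0.718^3·0.282^3 = 0.16602
C(6,4)·0.718^4·0.282^2 = 0.31702
C(6,5)·0.718^5·0.282^1 = 0.32287
C(6,6)·0.718^6·0.282^0 = 0.13701
Sum = 0.943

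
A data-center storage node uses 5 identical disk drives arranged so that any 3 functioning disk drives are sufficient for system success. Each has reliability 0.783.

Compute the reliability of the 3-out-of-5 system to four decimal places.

0.9282

R = Σ_{i=3}^{5} C(5,i) p^i (1−p)^{5−i} with p = 0.783
C(5,3)·0.783^3·0.217^2 = 0.226050
C(5,4)·0.783^4·0.217^1 = 0.407828
C(5,5)·0.783^5·0.217^0 = 0.294313
Sum = 0.9282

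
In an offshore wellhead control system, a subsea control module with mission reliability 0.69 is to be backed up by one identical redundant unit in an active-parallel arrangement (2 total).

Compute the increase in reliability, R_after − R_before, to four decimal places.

0.2139

R_before = 0.69
R_after = 1 − (1 − 0.69)^2 = 0.9039
ΔR = 0.9039 − 0.69 = 0.2139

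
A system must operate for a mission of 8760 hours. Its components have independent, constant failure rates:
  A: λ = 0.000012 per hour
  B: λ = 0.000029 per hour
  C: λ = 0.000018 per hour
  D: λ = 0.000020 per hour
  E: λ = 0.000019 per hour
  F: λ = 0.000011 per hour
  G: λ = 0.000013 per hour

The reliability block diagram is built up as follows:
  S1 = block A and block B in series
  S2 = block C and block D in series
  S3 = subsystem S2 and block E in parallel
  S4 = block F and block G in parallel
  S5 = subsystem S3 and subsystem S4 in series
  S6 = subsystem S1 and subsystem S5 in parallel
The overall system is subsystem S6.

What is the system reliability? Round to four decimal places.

R(A) = exp(−0.000012 × 8760) = 0.900216
R(B) = exp(−0.000029 × 8760) = 0.775661
R(C) = exp(−0.000018 × 8760) = 0.854123
R(D) = exp(−0.000020 × 8760) = 0.839289
R(E) = exp(−0.000019 × 8760) = 0.846674
R(F) = exp(−0.000011 × 8760) = 0.908137
R(G) = exp(−0.000013 × 8760) = 0.892365
Series (A and B): 0.900216 × 0.775661 = 0.698262
Series (C and D): 0.854123 × 0.839289 = 0.716856
Parallel ([0.716856] and E): 1 − (1 − 0.716856)(1 − 0.846674) = 0.956587
Parallel (F and G): 1 − (1 − 0.908137)(1 − 0.892365) = 0.990112
Series ([0.956587] and [0.990112]): 0.956587 × 0.990112 = 0.947128
Parallel ([0.698262] and [0.947128]): 1 − (1 − 0.698262)(1 − 0.947128) = 0.9840

0.9840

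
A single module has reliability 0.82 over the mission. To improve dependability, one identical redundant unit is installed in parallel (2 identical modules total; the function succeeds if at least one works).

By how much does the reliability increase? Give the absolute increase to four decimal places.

0.1476

R_before = 0.82
R_after = 1 − (1 − 0.82)^2 = 0.9676
ΔR = 0.9676 − 0.82 = 0.1476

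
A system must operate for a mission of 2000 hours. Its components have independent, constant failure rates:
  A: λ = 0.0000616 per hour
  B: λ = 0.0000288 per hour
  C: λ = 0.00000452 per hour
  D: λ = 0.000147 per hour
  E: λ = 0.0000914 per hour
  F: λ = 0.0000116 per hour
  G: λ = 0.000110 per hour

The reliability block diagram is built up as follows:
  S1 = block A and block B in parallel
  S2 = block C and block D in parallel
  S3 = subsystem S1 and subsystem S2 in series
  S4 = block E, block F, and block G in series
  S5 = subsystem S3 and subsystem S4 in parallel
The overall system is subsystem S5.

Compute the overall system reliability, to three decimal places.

R(A) = exp(−0.0000616 × 2000) = 0.88409
R(B) = exp(−0.0000288 × 2000) = 0.94403
R(C) = exp(−0.00000452 × 2000) = 0.99100
R(D) = exp(−0.000147 × 2000) = 0.74528
R(E) = exp(−0.0000914 × 2000) = 0.83293
R(F) = exp(−0.0000116 × 2000) = 0.97707
R(G) = exp(−0.000110 × 2000) = 0.80252
Parallel (A and B): 1 − (1 − 0.88409)(1 − 0.94403) = 0.99351
Parallel (C and D): 1 − (1 − 0.99100)(1 − 0.74528) = 0.99771
Series ([0.99351] and [0.99771]): 0.99351 × 0.99771 = 0.99123
Series (E, F, and G): 0.83293 × 0.97707 × 0.80252 = 0.65312
Parallel ([0.99123] and [0.65312]): 1 − (1 − 0.99123)(1 − 0.65312) = 0.997

0.997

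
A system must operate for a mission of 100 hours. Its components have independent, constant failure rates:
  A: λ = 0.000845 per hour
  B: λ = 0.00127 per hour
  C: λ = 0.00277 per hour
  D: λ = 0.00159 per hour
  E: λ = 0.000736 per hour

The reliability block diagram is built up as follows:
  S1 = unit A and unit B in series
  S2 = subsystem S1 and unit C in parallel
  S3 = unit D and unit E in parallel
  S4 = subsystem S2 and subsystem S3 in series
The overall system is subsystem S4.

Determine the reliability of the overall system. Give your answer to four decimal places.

0.9439

R(A) = exp(−0.000845 × 100) = 0.918972
R(B) = exp(−0.00127 × 100) = 0.880734
R(C) = exp(−0.00277 × 100) = 0.758054
R(D) = exp(−0.00159 × 100) = 0.852996
R(E) = exp(−0.000736 × 100) = 0.929043
Series (A and B): 0.918972 × 0.880734 = 0.809370
Parallel ([0.809370] and C): 1 − (1 − 0.809370)(1 − 0.758054) = 0.953878
Parallel (D and E): 1 − (1 − 0.852996)(1 − 0.929043) = 0.989569
Series ([0.953878] and [0.989569]): 0.953878 × 0.989569 = 0.9439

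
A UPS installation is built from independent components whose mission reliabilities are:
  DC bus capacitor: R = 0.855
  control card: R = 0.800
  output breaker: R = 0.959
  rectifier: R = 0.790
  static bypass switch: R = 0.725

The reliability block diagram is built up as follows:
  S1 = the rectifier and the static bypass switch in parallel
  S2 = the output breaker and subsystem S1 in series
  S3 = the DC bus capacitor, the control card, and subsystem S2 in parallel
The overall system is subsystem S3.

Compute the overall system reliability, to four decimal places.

0.9972

Parallel (rectifier and static bypass switch): 1 − (1 − 0.790000)(1 − 0.725000) = 0.942250
Series (output breaker and [0.942250]): 0.959000 × 0.942250 = 0.903618
Parallel (DC bus capacitor, control card, and [0.903618]): 1 − (1 − 0.855000)(1 − 0.800000)(1 − 0.903618) = 0.9972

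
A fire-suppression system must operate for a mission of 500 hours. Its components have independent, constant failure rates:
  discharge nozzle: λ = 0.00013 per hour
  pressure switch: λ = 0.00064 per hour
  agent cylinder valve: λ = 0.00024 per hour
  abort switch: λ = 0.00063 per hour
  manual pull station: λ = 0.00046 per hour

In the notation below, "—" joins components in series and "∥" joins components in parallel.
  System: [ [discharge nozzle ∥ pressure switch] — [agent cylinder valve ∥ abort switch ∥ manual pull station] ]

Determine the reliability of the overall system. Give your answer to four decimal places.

R(discharge nozzle) = exp(−0.00013 × 500) = 0.937067
R(pressure switch) = exp(−0.00064 × 500) = 0.726149
R(agent cylinder valve) = exp(−0.00024 × 500) = 0.886920
R(abort switch) = exp(−0.00063 × 500) = 0.729789
R(manual pull station) = exp(−0.00046 × 500) = 0.794534
Parallel (discharge nozzle and pressure switch): 1 − (1 − 0.937067)(1 − 0.726149) = 0.982766
Parallel (agent cylinder valve, abort switch, and manual pull station): 1 − (1 − 0.886920)(1 − 0.729789)(1 − 0.794534) = 0.993722
Series ([0.982766] and [0.993722]): 0.982766 × 0.993722 = 0.9766

0.9766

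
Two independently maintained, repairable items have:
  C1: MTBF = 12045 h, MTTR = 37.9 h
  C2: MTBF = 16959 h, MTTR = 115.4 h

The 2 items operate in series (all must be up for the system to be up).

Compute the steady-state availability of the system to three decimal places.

A(C1) = MTBF/(MTBF+MTTR) = 12045/(12045+37.9) = 0.996863
A(C2) = MTBF/(MTBF+MTTR) = 16959/(16959+115.4) = 0.993241
Series availability: 0.996863 × 0.993241 = 0.990

0.990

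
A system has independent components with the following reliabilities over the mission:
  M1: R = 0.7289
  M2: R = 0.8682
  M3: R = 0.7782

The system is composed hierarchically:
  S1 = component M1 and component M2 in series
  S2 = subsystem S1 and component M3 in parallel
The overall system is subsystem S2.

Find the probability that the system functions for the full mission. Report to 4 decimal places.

0.9186

Series (M1 and M2): 0.728900 × 0.868200 = 0.632831
Parallel ([0.632831] and M3): 1 − (1 − 0.632831)(1 − 0.778200) = 0.9186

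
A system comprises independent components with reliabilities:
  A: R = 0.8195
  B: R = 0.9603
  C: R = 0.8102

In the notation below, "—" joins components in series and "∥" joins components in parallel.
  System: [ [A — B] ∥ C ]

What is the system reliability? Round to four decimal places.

Series (A and B): 0.819500 × 0.960300 = 0.786966
Parallel ([0.786966] and C): 1 − (1 − 0.786966)(1 − 0.810200) = 0.9596

0.9596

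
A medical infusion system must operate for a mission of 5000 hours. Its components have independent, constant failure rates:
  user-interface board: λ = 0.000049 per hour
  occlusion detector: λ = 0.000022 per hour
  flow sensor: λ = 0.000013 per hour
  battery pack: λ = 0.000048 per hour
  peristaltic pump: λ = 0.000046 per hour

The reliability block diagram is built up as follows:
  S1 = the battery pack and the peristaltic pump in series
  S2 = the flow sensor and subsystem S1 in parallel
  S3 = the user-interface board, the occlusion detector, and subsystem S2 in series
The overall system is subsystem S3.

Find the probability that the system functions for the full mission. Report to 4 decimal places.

0.6846

R(user-interface board) = exp(−0.000049 × 5000) = 0.782705
R(occlusion detector) = exp(−0.000022 × 5000) = 0.895834
R(flow sensor) = exp(−0.000013 × 5000) = 0.937067
R(battery pack) = exp(−0.000048 × 5000) = 0.786628
R(peristaltic pump) = exp(−0.000046 × 5000) = 0.794534
Series (battery pack and peristaltic pump): 0.786628 × 0.794534 = 0.625003
Parallel (flow sensor and [0.625003]): 1 − (1 − 0.937067)(1 − 0.625003) = 0.976400
Series (user-interface board, occlusion detector, and [0.976400]): 0.782705 × 0.895834 × 0.976400 = 0.6846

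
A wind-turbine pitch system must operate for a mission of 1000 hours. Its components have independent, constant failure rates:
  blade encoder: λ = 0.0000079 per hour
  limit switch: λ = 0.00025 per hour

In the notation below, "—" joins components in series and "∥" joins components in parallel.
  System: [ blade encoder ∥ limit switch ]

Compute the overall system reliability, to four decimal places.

0.9983

R(blade encoder) = exp(−0.0000079 × 1000) = 0.992131
R(limit switch) = exp(−0.00025 × 1000) = 0.778801
Parallel (blade encoder and limit switch): 1 − (1 − 0.992131)(1 − 0.778801) = 0.9983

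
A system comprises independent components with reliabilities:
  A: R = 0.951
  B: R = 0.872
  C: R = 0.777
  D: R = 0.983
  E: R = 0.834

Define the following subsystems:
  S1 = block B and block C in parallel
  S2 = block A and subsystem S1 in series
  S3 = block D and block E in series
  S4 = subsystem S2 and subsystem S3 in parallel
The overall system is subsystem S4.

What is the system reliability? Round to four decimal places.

Parallel (B and C): 1 − (1 − 0.872000)(1 − 0.777000) = 0.971456
Series (A and [0.971456]): 0.951000 × 0.971456 = 0.923855
Series (D and E): 0.983000 × 0.834000 = 0.819822
Parallel ([0.923855] and [0.819822]): 1 − (1 − 0.923855)(1 − 0.819822) = 0.9863

0.9863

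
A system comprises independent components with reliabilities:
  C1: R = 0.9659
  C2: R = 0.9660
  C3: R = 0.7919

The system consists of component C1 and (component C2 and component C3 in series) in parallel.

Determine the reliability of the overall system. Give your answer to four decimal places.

0.9920

Series (C2 and C3): 0.966000 × 0.791900 = 0.764975
Parallel (C1 and [0.764975]): 1 − (1 − 0.965900)(1 − 0.764975) = 0.9920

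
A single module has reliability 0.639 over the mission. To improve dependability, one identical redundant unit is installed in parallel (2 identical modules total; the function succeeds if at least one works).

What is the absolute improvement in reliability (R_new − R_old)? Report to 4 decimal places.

R_before = 0.639
R_after = 1 − (1 − 0.639)^2 = 0.8697
ΔR = 0.8697 − 0.639 = 0.2307

0.2307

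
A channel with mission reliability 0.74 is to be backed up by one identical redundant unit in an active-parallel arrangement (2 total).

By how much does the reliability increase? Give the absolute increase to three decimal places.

0.192

R_before = 0.74
R_after = 1 − (1 − 0.74)^2 = 0.932
ΔR = 0.932 − 0.74 = 0.192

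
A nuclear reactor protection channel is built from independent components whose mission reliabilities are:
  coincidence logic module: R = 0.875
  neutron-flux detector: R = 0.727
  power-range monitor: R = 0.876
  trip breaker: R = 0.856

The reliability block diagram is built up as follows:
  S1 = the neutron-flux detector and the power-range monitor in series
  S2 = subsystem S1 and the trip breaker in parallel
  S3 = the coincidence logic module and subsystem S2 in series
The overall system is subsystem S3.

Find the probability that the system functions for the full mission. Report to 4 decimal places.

Series (neutron-flux detector and power-range monitor): 0.727000 × 0.876000 = 0.636852
Parallel ([0.636852] and trip breaker): 1 − (1 − 0.636852)(1 − 0.856000) = 0.947707
Series (coincidence logic module and [0.947707]): 0.875000 × 0.947707 = 0.8292

0.8292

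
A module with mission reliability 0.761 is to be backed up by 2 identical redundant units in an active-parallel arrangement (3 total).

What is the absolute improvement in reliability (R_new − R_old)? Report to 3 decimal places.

0.225

R_before = 0.761
R_after = 1 − (1 − 0.761)^3 = 0.986
ΔR = 0.986 − 0.761 = 0.225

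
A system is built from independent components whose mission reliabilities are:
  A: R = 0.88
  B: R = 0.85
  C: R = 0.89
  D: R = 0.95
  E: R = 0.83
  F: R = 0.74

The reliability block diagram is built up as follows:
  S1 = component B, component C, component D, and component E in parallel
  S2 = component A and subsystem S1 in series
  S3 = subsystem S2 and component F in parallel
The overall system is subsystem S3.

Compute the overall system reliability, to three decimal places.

Parallel (B, C, D, and E): 1 − (1 − 0.85000)(1 − 0.89000)(1 − 0.95000)(1 − 0.83000) = 0.99986
Series (A and [0.99986]): 0.88000 × 0.99986 = 0.87988
Parallel ([0.87988] and F): 1 − (1 − 0.87988)(1 − 0.74000) = 0.969

0.969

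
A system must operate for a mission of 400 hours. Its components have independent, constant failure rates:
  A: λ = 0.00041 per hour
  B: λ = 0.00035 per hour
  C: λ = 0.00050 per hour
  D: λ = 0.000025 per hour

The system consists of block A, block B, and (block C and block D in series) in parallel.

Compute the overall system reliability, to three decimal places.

0.996

R(A) = exp(−0.00041 × 400) = 0.84874
R(B) = exp(−0.00035 × 400) = 0.86936
R(C) = exp(−0.00050 × 400) = 0.81873
R(D) = exp(−0.000025 × 400) = 0.99005
Series (C and D): 0.81873 × 0.99005 = 0.81058
Parallel (A, B, and [0.81058]): 1 − (1 − 0.84874)(1 − 0.86936)(1 − 0.81058) = 0.996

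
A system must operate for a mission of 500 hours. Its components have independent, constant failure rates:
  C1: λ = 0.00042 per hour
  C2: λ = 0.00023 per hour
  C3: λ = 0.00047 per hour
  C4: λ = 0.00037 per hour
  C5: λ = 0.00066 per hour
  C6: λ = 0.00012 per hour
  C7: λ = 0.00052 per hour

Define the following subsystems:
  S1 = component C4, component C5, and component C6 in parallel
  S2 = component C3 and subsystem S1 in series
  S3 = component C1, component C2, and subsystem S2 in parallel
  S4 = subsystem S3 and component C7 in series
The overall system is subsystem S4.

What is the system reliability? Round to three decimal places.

0.768

R(C1) = exp(−0.00042 × 500) = 0.81058
R(C2) = exp(−0.00023 × 500) = 0.89137
R(C3) = exp(−0.00047 × 500) = 0.79057
R(C4) = exp(−0.00037 × 500) = 0.83110
R(C5) = exp(−0.00066 × 500) = 0.71892
R(C6) = exp(−0.00012 × 500) = 0.94176
R(C7) = exp(−0.00052 × 500) = 0.77105
Parallel (C4, C5, and C6): 1 − (1 − 0.83110)(1 − 0.71892)(1 − 0.94176) = 0.99724
Series (C3 and [0.99724]): 0.79057 × 0.99724 = 0.78839
Parallel (C1, C2, and [0.78839]): 1 − (1 − 0.81058)(1 − 0.89137)(1 − 0.78839) = 0.99565
Series ([0.99565] and C7): 0.99565 × 0.77105 = 0.768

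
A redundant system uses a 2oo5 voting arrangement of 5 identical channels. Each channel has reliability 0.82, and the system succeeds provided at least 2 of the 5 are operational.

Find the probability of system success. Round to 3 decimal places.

0.996

R = Σ_{i=2}^{5} C(5,i) p^i (1−p)^{5−i} with p = 0.82
C(5,2)·0.82^2·0.18^3 = 0.03921
C(5,3)·0.82^3·0.18^2 = 0.17864
C(5,4)·0.82^4·0.18^1 = 0.40691
C(5,5)·0.82^5·0.18^0 = 0.37074
Sum = 0.996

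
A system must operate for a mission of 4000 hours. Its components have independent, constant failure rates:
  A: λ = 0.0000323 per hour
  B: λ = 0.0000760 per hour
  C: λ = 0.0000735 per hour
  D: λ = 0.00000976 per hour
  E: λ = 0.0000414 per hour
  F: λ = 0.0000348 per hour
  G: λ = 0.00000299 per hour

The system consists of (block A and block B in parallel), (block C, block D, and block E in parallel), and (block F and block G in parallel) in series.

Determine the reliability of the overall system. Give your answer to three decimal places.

R(A) = exp(−0.0000323 × 4000) = 0.87880
R(B) = exp(−0.0000760 × 4000) = 0.73786
R(C) = exp(−0.0000735 × 4000) = 0.74528
R(D) = exp(−0.00000976 × 4000) = 0.96171
R(E) = exp(−0.0000414 × 4000) = 0.84739
R(F) = exp(−0.0000348 × 4000) = 0.87005
R(G) = exp(−0.00000299 × 4000) = 0.98811
Parallel (A and B): 1 − (1 − 0.87880)(1 − 0.73786) = 0.96823
Parallel (C, D, and E): 1 − (1 − 0.74528)(1 − 0.96171)(1 − 0.84739) = 0.99851
Parallel (F and G): 1 − (1 − 0.87005)(1 − 0.98811) = 0.99845
Series ([0.96823], [0.99851], and [0.99845]): 0.96823 × 0.99851 × 0.99845 = 0.965

0.965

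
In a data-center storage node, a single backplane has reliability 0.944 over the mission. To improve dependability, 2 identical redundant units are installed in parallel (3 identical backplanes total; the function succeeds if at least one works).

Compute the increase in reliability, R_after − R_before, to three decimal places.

R_before = 0.944
R_after = 1 − (1 − 0.944)^3 = 1.000
ΔR = 1.000 − 0.944 = 0.056

0.056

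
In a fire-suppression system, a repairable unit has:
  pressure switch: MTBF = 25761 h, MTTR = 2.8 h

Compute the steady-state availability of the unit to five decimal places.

A(pressure switch) = MTBF/(MTBF+MTTR) = 25761/(25761+2.8) = 0.99989

0.99989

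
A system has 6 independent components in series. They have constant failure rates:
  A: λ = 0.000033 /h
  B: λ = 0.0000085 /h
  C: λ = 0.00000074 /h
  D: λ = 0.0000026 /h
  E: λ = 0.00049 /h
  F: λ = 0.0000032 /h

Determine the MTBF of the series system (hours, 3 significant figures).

Series of exponential components: λ_sys = Σ λ_i
λ_sys = 0.000033 + 0.0000085 + 0.00000074 + 0.0000026 + 0.00049 + 0.0000032 = 5.3804e-04 /h
MTBF = 1 / λ_sys = 1860 h

1860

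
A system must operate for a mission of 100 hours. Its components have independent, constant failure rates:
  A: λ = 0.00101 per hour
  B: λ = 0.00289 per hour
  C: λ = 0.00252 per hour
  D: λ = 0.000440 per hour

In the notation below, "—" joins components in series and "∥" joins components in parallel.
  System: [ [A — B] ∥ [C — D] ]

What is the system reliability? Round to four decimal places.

0.9173

R(A) = exp(−0.00101 × 100) = 0.903933
R(B) = exp(−0.00289 × 100) = 0.749012
R(C) = exp(−0.00252 × 100) = 0.777245
R(D) = exp(−0.000440 × 100) = 0.956954
Series (A and B): 0.903933 × 0.749012 = 0.677057
Series (C and D): 0.777245 × 0.956954 = 0.743788
Parallel ([0.677057] and [0.743788]): 1 − (1 − 0.677057)(1 − 0.743788) = 0.9173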